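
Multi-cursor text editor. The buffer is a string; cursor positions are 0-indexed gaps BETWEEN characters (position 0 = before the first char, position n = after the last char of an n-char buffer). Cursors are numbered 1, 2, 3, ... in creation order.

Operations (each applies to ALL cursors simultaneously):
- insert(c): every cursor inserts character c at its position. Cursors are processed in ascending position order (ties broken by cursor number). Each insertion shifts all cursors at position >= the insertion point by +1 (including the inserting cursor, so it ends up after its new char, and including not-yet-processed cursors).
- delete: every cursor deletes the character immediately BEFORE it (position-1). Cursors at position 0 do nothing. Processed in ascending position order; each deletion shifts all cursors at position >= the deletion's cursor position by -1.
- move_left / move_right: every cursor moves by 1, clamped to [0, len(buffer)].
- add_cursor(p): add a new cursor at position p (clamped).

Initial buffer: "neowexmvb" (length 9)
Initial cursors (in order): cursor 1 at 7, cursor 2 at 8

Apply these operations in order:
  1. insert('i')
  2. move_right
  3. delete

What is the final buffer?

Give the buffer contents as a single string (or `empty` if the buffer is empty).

Answer: neowexmii

Derivation:
After op 1 (insert('i')): buffer="neowexmivib" (len 11), cursors c1@8 c2@10, authorship .......1.2.
After op 2 (move_right): buffer="neowexmivib" (len 11), cursors c1@9 c2@11, authorship .......1.2.
After op 3 (delete): buffer="neowexmii" (len 9), cursors c1@8 c2@9, authorship .......12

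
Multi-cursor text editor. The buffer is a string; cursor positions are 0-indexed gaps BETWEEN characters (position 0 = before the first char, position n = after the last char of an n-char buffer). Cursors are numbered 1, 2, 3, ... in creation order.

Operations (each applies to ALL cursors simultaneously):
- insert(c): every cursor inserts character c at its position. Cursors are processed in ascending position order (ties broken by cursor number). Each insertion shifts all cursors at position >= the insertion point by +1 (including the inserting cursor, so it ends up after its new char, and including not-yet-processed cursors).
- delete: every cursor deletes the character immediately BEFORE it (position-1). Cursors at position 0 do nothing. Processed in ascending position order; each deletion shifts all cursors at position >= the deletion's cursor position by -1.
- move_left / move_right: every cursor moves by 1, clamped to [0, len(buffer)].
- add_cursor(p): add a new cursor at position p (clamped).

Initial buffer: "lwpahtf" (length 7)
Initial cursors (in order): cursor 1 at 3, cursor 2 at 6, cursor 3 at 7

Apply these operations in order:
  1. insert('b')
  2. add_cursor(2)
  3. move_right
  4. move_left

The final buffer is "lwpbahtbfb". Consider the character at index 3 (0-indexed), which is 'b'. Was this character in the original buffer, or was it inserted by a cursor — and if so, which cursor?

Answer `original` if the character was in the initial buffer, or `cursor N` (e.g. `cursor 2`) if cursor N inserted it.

Answer: cursor 1

Derivation:
After op 1 (insert('b')): buffer="lwpbahtbfb" (len 10), cursors c1@4 c2@8 c3@10, authorship ...1...2.3
After op 2 (add_cursor(2)): buffer="lwpbahtbfb" (len 10), cursors c4@2 c1@4 c2@8 c3@10, authorship ...1...2.3
After op 3 (move_right): buffer="lwpbahtbfb" (len 10), cursors c4@3 c1@5 c2@9 c3@10, authorship ...1...2.3
After op 4 (move_left): buffer="lwpbahtbfb" (len 10), cursors c4@2 c1@4 c2@8 c3@9, authorship ...1...2.3
Authorship (.=original, N=cursor N): . . . 1 . . . 2 . 3
Index 3: author = 1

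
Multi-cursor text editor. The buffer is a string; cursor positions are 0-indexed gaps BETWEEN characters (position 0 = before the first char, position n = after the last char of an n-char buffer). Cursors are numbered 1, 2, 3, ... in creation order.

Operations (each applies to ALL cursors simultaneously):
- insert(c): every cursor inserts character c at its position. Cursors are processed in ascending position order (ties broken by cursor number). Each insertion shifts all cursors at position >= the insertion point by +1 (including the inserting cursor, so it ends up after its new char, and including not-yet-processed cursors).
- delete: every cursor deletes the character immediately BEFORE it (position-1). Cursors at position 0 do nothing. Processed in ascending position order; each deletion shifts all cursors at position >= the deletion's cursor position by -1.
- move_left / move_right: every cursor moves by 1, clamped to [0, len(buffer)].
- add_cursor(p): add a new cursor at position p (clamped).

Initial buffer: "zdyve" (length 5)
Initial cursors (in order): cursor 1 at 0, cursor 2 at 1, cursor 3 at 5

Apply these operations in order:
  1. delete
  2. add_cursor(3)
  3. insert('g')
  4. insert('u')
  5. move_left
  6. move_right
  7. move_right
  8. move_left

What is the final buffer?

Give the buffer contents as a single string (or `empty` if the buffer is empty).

Answer: gguudyvgguu

Derivation:
After op 1 (delete): buffer="dyv" (len 3), cursors c1@0 c2@0 c3@3, authorship ...
After op 2 (add_cursor(3)): buffer="dyv" (len 3), cursors c1@0 c2@0 c3@3 c4@3, authorship ...
After op 3 (insert('g')): buffer="ggdyvgg" (len 7), cursors c1@2 c2@2 c3@7 c4@7, authorship 12...34
After op 4 (insert('u')): buffer="gguudyvgguu" (len 11), cursors c1@4 c2@4 c3@11 c4@11, authorship 1212...3434
After op 5 (move_left): buffer="gguudyvgguu" (len 11), cursors c1@3 c2@3 c3@10 c4@10, authorship 1212...3434
After op 6 (move_right): buffer="gguudyvgguu" (len 11), cursors c1@4 c2@4 c3@11 c4@11, authorship 1212...3434
After op 7 (move_right): buffer="gguudyvgguu" (len 11), cursors c1@5 c2@5 c3@11 c4@11, authorship 1212...3434
After op 8 (move_left): buffer="gguudyvgguu" (len 11), cursors c1@4 c2@4 c3@10 c4@10, authorship 1212...3434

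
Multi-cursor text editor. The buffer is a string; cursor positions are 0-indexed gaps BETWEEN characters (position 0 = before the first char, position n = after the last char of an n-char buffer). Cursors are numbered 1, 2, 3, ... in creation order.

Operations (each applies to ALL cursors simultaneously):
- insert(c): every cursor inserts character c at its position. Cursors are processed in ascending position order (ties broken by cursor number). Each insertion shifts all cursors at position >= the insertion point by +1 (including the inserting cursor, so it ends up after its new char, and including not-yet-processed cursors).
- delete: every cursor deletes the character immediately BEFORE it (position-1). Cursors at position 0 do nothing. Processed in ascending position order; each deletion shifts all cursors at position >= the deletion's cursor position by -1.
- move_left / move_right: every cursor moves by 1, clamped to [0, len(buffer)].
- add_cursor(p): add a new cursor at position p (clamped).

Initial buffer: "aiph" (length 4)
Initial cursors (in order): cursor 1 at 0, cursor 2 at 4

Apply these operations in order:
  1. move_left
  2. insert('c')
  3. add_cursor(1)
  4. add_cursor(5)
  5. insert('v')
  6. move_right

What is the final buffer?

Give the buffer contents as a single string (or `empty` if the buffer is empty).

Answer: cvvaipcvvh

Derivation:
After op 1 (move_left): buffer="aiph" (len 4), cursors c1@0 c2@3, authorship ....
After op 2 (insert('c')): buffer="caipch" (len 6), cursors c1@1 c2@5, authorship 1...2.
After op 3 (add_cursor(1)): buffer="caipch" (len 6), cursors c1@1 c3@1 c2@5, authorship 1...2.
After op 4 (add_cursor(5)): buffer="caipch" (len 6), cursors c1@1 c3@1 c2@5 c4@5, authorship 1...2.
After op 5 (insert('v')): buffer="cvvaipcvvh" (len 10), cursors c1@3 c3@3 c2@9 c4@9, authorship 113...224.
After op 6 (move_right): buffer="cvvaipcvvh" (len 10), cursors c1@4 c3@4 c2@10 c4@10, authorship 113...224.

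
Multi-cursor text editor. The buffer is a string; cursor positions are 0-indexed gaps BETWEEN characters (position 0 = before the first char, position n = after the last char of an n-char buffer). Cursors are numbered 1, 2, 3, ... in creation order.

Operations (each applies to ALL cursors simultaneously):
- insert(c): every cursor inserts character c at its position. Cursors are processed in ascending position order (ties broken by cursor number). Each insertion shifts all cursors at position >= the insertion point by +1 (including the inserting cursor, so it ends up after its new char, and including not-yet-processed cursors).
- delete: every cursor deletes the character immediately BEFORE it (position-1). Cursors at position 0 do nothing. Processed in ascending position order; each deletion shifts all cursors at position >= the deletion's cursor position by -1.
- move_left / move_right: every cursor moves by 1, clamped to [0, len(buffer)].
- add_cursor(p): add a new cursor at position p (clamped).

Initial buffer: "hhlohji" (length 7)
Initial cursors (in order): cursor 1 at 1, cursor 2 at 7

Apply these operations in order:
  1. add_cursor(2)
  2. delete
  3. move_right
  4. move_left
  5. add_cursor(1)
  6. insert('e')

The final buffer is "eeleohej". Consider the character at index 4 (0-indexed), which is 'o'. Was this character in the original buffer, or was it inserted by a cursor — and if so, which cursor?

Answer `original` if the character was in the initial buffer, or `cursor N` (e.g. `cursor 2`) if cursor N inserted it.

Answer: original

Derivation:
After op 1 (add_cursor(2)): buffer="hhlohji" (len 7), cursors c1@1 c3@2 c2@7, authorship .......
After op 2 (delete): buffer="lohj" (len 4), cursors c1@0 c3@0 c2@4, authorship ....
After op 3 (move_right): buffer="lohj" (len 4), cursors c1@1 c3@1 c2@4, authorship ....
After op 4 (move_left): buffer="lohj" (len 4), cursors c1@0 c3@0 c2@3, authorship ....
After op 5 (add_cursor(1)): buffer="lohj" (len 4), cursors c1@0 c3@0 c4@1 c2@3, authorship ....
After op 6 (insert('e')): buffer="eeleohej" (len 8), cursors c1@2 c3@2 c4@4 c2@7, authorship 13.4..2.
Authorship (.=original, N=cursor N): 1 3 . 4 . . 2 .
Index 4: author = original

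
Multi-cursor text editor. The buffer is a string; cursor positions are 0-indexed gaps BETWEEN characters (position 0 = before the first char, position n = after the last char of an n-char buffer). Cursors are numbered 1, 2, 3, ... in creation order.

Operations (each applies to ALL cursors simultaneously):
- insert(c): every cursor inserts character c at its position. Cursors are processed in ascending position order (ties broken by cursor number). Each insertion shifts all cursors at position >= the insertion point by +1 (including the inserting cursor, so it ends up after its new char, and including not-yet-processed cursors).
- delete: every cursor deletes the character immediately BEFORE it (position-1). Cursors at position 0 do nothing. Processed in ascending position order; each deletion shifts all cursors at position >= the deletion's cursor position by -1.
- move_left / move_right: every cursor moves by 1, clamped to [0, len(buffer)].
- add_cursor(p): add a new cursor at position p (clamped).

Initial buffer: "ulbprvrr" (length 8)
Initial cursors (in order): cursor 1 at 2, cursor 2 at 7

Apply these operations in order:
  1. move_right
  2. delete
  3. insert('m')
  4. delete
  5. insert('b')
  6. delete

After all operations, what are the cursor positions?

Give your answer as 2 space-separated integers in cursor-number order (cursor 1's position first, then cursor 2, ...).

Answer: 2 6

Derivation:
After op 1 (move_right): buffer="ulbprvrr" (len 8), cursors c1@3 c2@8, authorship ........
After op 2 (delete): buffer="ulprvr" (len 6), cursors c1@2 c2@6, authorship ......
After op 3 (insert('m')): buffer="ulmprvrm" (len 8), cursors c1@3 c2@8, authorship ..1....2
After op 4 (delete): buffer="ulprvr" (len 6), cursors c1@2 c2@6, authorship ......
After op 5 (insert('b')): buffer="ulbprvrb" (len 8), cursors c1@3 c2@8, authorship ..1....2
After op 6 (delete): buffer="ulprvr" (len 6), cursors c1@2 c2@6, authorship ......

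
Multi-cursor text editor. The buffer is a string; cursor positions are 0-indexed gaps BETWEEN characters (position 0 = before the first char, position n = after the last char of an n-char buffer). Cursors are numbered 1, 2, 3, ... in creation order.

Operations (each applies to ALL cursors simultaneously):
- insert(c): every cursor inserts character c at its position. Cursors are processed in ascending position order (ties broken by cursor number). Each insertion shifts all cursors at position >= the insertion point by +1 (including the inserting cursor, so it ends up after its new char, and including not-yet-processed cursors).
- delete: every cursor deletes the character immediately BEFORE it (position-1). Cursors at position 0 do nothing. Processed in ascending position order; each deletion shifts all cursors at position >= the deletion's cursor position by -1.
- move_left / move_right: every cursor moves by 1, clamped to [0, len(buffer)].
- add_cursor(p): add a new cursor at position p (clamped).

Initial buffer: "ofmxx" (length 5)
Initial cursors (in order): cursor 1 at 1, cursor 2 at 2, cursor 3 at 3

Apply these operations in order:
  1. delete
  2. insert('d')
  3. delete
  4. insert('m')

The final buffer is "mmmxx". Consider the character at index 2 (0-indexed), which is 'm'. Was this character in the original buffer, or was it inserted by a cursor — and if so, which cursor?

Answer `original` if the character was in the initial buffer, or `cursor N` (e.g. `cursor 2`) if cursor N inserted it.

After op 1 (delete): buffer="xx" (len 2), cursors c1@0 c2@0 c3@0, authorship ..
After op 2 (insert('d')): buffer="dddxx" (len 5), cursors c1@3 c2@3 c3@3, authorship 123..
After op 3 (delete): buffer="xx" (len 2), cursors c1@0 c2@0 c3@0, authorship ..
After op 4 (insert('m')): buffer="mmmxx" (len 5), cursors c1@3 c2@3 c3@3, authorship 123..
Authorship (.=original, N=cursor N): 1 2 3 . .
Index 2: author = 3

Answer: cursor 3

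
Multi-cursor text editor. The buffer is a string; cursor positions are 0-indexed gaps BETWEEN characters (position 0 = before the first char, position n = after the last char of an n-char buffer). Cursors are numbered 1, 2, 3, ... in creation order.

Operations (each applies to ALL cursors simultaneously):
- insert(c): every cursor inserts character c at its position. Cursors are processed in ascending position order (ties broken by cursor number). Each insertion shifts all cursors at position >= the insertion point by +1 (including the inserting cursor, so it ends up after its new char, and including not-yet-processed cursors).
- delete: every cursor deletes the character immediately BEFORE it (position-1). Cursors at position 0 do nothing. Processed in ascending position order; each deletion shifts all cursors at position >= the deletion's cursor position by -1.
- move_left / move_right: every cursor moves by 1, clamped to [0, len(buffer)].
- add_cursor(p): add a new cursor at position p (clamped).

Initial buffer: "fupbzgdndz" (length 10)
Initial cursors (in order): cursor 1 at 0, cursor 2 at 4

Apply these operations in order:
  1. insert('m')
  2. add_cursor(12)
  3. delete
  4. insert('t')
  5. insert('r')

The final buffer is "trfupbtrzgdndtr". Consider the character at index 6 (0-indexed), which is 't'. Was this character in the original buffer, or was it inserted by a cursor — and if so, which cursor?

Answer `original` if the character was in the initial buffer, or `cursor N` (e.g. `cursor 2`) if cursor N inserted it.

After op 1 (insert('m')): buffer="mfupbmzgdndz" (len 12), cursors c1@1 c2@6, authorship 1....2......
After op 2 (add_cursor(12)): buffer="mfupbmzgdndz" (len 12), cursors c1@1 c2@6 c3@12, authorship 1....2......
After op 3 (delete): buffer="fupbzgdnd" (len 9), cursors c1@0 c2@4 c3@9, authorship .........
After op 4 (insert('t')): buffer="tfupbtzgdndt" (len 12), cursors c1@1 c2@6 c3@12, authorship 1....2.....3
After op 5 (insert('r')): buffer="trfupbtrzgdndtr" (len 15), cursors c1@2 c2@8 c3@15, authorship 11....22.....33
Authorship (.=original, N=cursor N): 1 1 . . . . 2 2 . . . . . 3 3
Index 6: author = 2

Answer: cursor 2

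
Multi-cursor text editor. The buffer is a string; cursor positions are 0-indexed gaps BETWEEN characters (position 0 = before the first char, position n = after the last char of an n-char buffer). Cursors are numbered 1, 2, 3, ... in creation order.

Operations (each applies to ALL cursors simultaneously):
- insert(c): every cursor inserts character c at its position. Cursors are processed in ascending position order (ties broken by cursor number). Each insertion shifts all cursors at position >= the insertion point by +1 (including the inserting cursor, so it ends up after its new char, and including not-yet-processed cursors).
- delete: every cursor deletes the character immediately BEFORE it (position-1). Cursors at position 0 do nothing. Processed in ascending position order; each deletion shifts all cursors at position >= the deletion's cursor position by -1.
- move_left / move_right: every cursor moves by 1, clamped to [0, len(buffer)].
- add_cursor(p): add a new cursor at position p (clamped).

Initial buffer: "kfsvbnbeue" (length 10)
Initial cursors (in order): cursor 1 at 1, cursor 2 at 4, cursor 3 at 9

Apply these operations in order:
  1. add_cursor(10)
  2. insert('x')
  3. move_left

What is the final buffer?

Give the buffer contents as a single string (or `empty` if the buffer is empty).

After op 1 (add_cursor(10)): buffer="kfsvbnbeue" (len 10), cursors c1@1 c2@4 c3@9 c4@10, authorship ..........
After op 2 (insert('x')): buffer="kxfsvxbnbeuxex" (len 14), cursors c1@2 c2@6 c3@12 c4@14, authorship .1...2.....3.4
After op 3 (move_left): buffer="kxfsvxbnbeuxex" (len 14), cursors c1@1 c2@5 c3@11 c4@13, authorship .1...2.....3.4

Answer: kxfsvxbnbeuxex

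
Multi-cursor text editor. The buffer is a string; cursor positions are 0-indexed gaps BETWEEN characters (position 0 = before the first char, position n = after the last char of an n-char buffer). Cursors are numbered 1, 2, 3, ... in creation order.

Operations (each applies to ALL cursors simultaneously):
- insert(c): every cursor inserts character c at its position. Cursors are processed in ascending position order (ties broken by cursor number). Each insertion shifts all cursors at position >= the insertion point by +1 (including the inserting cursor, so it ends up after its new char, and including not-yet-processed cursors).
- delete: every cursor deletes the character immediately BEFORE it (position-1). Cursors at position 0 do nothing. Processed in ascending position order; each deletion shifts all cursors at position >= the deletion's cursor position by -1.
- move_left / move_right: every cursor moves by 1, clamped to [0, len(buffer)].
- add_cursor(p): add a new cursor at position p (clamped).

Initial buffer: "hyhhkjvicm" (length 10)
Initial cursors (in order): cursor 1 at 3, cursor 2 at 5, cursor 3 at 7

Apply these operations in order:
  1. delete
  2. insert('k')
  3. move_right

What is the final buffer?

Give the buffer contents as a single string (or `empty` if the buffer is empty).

After op 1 (delete): buffer="hyhjicm" (len 7), cursors c1@2 c2@3 c3@4, authorship .......
After op 2 (insert('k')): buffer="hykhkjkicm" (len 10), cursors c1@3 c2@5 c3@7, authorship ..1.2.3...
After op 3 (move_right): buffer="hykhkjkicm" (len 10), cursors c1@4 c2@6 c3@8, authorship ..1.2.3...

Answer: hykhkjkicm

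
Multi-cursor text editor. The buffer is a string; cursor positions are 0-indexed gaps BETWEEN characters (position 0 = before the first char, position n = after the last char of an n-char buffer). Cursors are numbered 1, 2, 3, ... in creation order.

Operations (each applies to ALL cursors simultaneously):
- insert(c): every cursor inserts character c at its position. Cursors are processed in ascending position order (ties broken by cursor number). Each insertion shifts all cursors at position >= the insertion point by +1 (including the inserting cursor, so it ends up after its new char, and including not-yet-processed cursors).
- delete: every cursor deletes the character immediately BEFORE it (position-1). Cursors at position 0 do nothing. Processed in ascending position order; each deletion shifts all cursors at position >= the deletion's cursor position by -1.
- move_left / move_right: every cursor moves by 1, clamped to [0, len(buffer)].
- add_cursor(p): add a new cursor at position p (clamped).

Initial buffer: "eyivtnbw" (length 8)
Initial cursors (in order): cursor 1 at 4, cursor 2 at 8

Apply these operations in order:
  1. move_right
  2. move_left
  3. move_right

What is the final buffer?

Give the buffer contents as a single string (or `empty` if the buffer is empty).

After op 1 (move_right): buffer="eyivtnbw" (len 8), cursors c1@5 c2@8, authorship ........
After op 2 (move_left): buffer="eyivtnbw" (len 8), cursors c1@4 c2@7, authorship ........
After op 3 (move_right): buffer="eyivtnbw" (len 8), cursors c1@5 c2@8, authorship ........

Answer: eyivtnbw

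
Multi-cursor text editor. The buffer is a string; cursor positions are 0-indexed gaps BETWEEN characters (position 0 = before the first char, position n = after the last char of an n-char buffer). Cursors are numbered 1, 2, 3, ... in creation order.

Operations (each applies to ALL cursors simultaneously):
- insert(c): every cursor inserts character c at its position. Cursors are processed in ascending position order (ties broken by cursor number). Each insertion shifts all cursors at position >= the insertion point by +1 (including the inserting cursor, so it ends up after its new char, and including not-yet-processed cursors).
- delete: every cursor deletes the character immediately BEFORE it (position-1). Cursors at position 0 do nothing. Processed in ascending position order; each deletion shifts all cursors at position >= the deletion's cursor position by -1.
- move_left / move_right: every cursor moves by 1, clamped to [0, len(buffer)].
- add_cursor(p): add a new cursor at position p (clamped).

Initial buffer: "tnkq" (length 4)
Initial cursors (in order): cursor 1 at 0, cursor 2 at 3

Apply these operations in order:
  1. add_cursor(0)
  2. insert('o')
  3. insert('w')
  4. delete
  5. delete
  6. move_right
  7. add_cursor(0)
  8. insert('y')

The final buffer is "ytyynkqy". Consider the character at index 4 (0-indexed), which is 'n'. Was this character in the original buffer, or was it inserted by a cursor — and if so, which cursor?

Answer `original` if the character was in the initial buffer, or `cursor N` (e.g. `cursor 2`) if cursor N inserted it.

Answer: original

Derivation:
After op 1 (add_cursor(0)): buffer="tnkq" (len 4), cursors c1@0 c3@0 c2@3, authorship ....
After op 2 (insert('o')): buffer="ootnkoq" (len 7), cursors c1@2 c3@2 c2@6, authorship 13...2.
After op 3 (insert('w')): buffer="oowwtnkowq" (len 10), cursors c1@4 c3@4 c2@9, authorship 1313...22.
After op 4 (delete): buffer="ootnkoq" (len 7), cursors c1@2 c3@2 c2@6, authorship 13...2.
After op 5 (delete): buffer="tnkq" (len 4), cursors c1@0 c3@0 c2@3, authorship ....
After op 6 (move_right): buffer="tnkq" (len 4), cursors c1@1 c3@1 c2@4, authorship ....
After op 7 (add_cursor(0)): buffer="tnkq" (len 4), cursors c4@0 c1@1 c3@1 c2@4, authorship ....
After op 8 (insert('y')): buffer="ytyynkqy" (len 8), cursors c4@1 c1@4 c3@4 c2@8, authorship 4.13...2
Authorship (.=original, N=cursor N): 4 . 1 3 . . . 2
Index 4: author = original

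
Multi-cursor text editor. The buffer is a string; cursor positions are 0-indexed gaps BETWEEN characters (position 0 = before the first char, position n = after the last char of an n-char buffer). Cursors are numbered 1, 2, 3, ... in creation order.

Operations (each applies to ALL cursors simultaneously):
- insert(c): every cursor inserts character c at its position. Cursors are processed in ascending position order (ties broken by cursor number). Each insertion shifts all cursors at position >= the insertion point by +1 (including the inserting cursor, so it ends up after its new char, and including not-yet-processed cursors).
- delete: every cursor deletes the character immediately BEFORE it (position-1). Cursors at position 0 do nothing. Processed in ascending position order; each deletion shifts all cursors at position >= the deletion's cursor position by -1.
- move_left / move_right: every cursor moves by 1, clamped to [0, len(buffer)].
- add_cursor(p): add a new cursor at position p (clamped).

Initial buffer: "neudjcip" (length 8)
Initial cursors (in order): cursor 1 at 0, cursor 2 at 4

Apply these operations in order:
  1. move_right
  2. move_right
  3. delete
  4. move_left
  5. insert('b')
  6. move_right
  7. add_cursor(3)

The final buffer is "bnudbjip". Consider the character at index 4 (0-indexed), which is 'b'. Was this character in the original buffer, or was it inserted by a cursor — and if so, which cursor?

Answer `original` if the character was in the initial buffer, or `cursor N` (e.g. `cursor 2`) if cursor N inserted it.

After op 1 (move_right): buffer="neudjcip" (len 8), cursors c1@1 c2@5, authorship ........
After op 2 (move_right): buffer="neudjcip" (len 8), cursors c1@2 c2@6, authorship ........
After op 3 (delete): buffer="nudjip" (len 6), cursors c1@1 c2@4, authorship ......
After op 4 (move_left): buffer="nudjip" (len 6), cursors c1@0 c2@3, authorship ......
After op 5 (insert('b')): buffer="bnudbjip" (len 8), cursors c1@1 c2@5, authorship 1...2...
After op 6 (move_right): buffer="bnudbjip" (len 8), cursors c1@2 c2@6, authorship 1...2...
After op 7 (add_cursor(3)): buffer="bnudbjip" (len 8), cursors c1@2 c3@3 c2@6, authorship 1...2...
Authorship (.=original, N=cursor N): 1 . . . 2 . . .
Index 4: author = 2

Answer: cursor 2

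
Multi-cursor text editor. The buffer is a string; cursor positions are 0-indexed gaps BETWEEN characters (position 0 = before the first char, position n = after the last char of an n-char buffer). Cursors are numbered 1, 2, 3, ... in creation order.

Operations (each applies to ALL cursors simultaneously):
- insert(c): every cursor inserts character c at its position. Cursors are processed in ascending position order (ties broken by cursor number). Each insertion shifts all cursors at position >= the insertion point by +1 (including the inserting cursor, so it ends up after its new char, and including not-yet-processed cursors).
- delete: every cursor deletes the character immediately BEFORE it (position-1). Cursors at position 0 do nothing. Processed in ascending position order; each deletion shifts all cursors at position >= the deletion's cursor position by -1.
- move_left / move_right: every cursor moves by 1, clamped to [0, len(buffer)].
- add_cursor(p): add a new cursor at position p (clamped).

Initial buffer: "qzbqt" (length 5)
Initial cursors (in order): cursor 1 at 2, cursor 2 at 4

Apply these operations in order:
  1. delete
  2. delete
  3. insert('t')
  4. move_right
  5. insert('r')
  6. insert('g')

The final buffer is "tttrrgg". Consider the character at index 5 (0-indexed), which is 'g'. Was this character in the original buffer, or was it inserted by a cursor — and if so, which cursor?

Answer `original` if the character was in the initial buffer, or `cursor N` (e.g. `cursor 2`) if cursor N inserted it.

Answer: cursor 1

Derivation:
After op 1 (delete): buffer="qbt" (len 3), cursors c1@1 c2@2, authorship ...
After op 2 (delete): buffer="t" (len 1), cursors c1@0 c2@0, authorship .
After op 3 (insert('t')): buffer="ttt" (len 3), cursors c1@2 c2@2, authorship 12.
After op 4 (move_right): buffer="ttt" (len 3), cursors c1@3 c2@3, authorship 12.
After op 5 (insert('r')): buffer="tttrr" (len 5), cursors c1@5 c2@5, authorship 12.12
After op 6 (insert('g')): buffer="tttrrgg" (len 7), cursors c1@7 c2@7, authorship 12.1212
Authorship (.=original, N=cursor N): 1 2 . 1 2 1 2
Index 5: author = 1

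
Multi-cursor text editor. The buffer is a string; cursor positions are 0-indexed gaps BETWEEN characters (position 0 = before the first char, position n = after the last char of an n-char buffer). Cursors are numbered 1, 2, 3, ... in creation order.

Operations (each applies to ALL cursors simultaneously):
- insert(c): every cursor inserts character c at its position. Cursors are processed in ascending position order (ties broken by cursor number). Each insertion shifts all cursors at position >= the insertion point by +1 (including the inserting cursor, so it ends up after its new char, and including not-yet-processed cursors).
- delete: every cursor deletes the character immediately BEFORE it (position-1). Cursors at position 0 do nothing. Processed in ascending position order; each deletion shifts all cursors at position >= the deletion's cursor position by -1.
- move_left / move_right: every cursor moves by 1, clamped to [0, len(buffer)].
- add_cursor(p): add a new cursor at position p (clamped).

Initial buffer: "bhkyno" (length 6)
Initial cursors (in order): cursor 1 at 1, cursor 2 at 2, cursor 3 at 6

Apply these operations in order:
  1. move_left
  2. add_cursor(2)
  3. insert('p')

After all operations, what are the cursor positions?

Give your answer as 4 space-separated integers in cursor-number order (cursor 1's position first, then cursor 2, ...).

After op 1 (move_left): buffer="bhkyno" (len 6), cursors c1@0 c2@1 c3@5, authorship ......
After op 2 (add_cursor(2)): buffer="bhkyno" (len 6), cursors c1@0 c2@1 c4@2 c3@5, authorship ......
After op 3 (insert('p')): buffer="pbphpkynpo" (len 10), cursors c1@1 c2@3 c4@5 c3@9, authorship 1.2.4...3.

Answer: 1 3 9 5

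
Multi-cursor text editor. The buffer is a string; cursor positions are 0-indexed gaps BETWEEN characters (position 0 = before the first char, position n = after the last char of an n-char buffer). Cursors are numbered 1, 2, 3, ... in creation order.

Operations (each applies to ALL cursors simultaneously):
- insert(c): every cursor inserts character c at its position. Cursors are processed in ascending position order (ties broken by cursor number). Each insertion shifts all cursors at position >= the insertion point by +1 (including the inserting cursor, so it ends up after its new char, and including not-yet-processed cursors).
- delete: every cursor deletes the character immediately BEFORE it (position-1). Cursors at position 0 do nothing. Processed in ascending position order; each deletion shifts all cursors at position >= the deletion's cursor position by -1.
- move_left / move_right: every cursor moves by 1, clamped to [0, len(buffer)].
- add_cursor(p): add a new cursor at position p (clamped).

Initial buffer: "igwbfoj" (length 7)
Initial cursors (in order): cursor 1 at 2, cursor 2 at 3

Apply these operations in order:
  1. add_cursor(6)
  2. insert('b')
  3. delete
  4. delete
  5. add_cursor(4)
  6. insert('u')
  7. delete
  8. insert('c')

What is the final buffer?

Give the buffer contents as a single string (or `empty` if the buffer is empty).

After op 1 (add_cursor(6)): buffer="igwbfoj" (len 7), cursors c1@2 c2@3 c3@6, authorship .......
After op 2 (insert('b')): buffer="igbwbbfobj" (len 10), cursors c1@3 c2@5 c3@9, authorship ..1.2...3.
After op 3 (delete): buffer="igwbfoj" (len 7), cursors c1@2 c2@3 c3@6, authorship .......
After op 4 (delete): buffer="ibfj" (len 4), cursors c1@1 c2@1 c3@3, authorship ....
After op 5 (add_cursor(4)): buffer="ibfj" (len 4), cursors c1@1 c2@1 c3@3 c4@4, authorship ....
After op 6 (insert('u')): buffer="iuubfuju" (len 8), cursors c1@3 c2@3 c3@6 c4@8, authorship .12..3.4
After op 7 (delete): buffer="ibfj" (len 4), cursors c1@1 c2@1 c3@3 c4@4, authorship ....
After op 8 (insert('c')): buffer="iccbfcjc" (len 8), cursors c1@3 c2@3 c3@6 c4@8, authorship .12..3.4

Answer: iccbfcjc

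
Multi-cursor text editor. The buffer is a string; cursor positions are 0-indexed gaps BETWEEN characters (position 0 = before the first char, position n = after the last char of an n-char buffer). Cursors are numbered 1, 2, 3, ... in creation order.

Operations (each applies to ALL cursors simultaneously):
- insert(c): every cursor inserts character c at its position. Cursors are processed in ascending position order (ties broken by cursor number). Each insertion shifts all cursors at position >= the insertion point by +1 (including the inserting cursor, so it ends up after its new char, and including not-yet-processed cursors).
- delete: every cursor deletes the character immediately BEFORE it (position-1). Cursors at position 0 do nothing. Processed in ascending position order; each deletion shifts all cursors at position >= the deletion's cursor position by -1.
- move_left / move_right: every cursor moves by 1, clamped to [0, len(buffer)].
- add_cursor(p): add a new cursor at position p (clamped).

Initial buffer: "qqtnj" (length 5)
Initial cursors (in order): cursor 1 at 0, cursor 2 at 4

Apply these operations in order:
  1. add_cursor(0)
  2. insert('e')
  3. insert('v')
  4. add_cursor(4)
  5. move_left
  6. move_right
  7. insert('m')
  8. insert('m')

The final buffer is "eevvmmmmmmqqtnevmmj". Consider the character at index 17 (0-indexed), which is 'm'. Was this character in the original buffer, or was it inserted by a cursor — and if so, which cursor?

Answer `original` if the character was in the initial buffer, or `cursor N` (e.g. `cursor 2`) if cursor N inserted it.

After op 1 (add_cursor(0)): buffer="qqtnj" (len 5), cursors c1@0 c3@0 c2@4, authorship .....
After op 2 (insert('e')): buffer="eeqqtnej" (len 8), cursors c1@2 c3@2 c2@7, authorship 13....2.
After op 3 (insert('v')): buffer="eevvqqtnevj" (len 11), cursors c1@4 c3@4 c2@10, authorship 1313....22.
After op 4 (add_cursor(4)): buffer="eevvqqtnevj" (len 11), cursors c1@4 c3@4 c4@4 c2@10, authorship 1313....22.
After op 5 (move_left): buffer="eevvqqtnevj" (len 11), cursors c1@3 c3@3 c4@3 c2@9, authorship 1313....22.
After op 6 (move_right): buffer="eevvqqtnevj" (len 11), cursors c1@4 c3@4 c4@4 c2@10, authorship 1313....22.
After op 7 (insert('m')): buffer="eevvmmmqqtnevmj" (len 15), cursors c1@7 c3@7 c4@7 c2@14, authorship 1313134....222.
After op 8 (insert('m')): buffer="eevvmmmmmmqqtnevmmj" (len 19), cursors c1@10 c3@10 c4@10 c2@18, authorship 1313134134....2222.
Authorship (.=original, N=cursor N): 1 3 1 3 1 3 4 1 3 4 . . . . 2 2 2 2 .
Index 17: author = 2

Answer: cursor 2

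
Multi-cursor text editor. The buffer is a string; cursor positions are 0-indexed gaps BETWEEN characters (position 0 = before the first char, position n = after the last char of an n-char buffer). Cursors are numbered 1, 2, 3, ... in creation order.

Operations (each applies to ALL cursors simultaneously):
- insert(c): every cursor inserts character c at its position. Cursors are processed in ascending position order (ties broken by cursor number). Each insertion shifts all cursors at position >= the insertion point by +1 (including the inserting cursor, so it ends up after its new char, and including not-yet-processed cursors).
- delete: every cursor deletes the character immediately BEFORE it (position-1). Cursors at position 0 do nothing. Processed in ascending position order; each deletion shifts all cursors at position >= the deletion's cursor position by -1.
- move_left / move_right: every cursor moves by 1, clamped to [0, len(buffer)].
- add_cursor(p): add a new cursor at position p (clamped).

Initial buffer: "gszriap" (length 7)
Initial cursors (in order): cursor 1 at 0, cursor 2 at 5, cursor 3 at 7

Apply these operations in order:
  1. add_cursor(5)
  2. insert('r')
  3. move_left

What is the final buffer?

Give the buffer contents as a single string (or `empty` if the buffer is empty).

After op 1 (add_cursor(5)): buffer="gszriap" (len 7), cursors c1@0 c2@5 c4@5 c3@7, authorship .......
After op 2 (insert('r')): buffer="rgszrirrapr" (len 11), cursors c1@1 c2@8 c4@8 c3@11, authorship 1.....24..3
After op 3 (move_left): buffer="rgszrirrapr" (len 11), cursors c1@0 c2@7 c4@7 c3@10, authorship 1.....24..3

Answer: rgszrirrapr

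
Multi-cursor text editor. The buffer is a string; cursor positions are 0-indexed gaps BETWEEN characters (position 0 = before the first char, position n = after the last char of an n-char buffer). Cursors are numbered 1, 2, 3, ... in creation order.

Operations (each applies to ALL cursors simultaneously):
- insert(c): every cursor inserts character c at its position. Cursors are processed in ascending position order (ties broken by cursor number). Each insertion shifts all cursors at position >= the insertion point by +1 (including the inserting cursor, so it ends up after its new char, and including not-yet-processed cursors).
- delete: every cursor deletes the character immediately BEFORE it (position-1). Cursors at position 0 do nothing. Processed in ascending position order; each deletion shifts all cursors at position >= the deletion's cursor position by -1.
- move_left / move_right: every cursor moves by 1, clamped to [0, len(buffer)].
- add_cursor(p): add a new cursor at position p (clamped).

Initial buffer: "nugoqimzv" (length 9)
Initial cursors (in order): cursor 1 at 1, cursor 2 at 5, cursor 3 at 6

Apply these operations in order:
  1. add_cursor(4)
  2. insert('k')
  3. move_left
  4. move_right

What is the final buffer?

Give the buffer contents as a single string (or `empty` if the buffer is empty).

Answer: nkugokqkikmzv

Derivation:
After op 1 (add_cursor(4)): buffer="nugoqimzv" (len 9), cursors c1@1 c4@4 c2@5 c3@6, authorship .........
After op 2 (insert('k')): buffer="nkugokqkikmzv" (len 13), cursors c1@2 c4@6 c2@8 c3@10, authorship .1...4.2.3...
After op 3 (move_left): buffer="nkugokqkikmzv" (len 13), cursors c1@1 c4@5 c2@7 c3@9, authorship .1...4.2.3...
After op 4 (move_right): buffer="nkugokqkikmzv" (len 13), cursors c1@2 c4@6 c2@8 c3@10, authorship .1...4.2.3...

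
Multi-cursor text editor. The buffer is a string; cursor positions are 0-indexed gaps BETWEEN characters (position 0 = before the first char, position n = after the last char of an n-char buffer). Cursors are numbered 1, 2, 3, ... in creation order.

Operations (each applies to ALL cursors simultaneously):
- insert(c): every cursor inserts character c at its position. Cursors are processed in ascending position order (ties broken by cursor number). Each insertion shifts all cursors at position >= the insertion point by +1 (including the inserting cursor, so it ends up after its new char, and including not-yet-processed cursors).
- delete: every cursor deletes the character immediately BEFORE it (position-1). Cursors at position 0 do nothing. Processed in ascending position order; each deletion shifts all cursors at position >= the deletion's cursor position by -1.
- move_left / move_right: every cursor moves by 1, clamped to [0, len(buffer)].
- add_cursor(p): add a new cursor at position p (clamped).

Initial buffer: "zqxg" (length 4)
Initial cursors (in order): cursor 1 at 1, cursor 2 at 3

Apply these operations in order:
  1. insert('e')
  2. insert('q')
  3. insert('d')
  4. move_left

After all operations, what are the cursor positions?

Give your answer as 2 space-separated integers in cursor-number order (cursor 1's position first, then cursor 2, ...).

Answer: 3 8

Derivation:
After op 1 (insert('e')): buffer="zeqxeg" (len 6), cursors c1@2 c2@5, authorship .1..2.
After op 2 (insert('q')): buffer="zeqqxeqg" (len 8), cursors c1@3 c2@7, authorship .11..22.
After op 3 (insert('d')): buffer="zeqdqxeqdg" (len 10), cursors c1@4 c2@9, authorship .111..222.
After op 4 (move_left): buffer="zeqdqxeqdg" (len 10), cursors c1@3 c2@8, authorship .111..222.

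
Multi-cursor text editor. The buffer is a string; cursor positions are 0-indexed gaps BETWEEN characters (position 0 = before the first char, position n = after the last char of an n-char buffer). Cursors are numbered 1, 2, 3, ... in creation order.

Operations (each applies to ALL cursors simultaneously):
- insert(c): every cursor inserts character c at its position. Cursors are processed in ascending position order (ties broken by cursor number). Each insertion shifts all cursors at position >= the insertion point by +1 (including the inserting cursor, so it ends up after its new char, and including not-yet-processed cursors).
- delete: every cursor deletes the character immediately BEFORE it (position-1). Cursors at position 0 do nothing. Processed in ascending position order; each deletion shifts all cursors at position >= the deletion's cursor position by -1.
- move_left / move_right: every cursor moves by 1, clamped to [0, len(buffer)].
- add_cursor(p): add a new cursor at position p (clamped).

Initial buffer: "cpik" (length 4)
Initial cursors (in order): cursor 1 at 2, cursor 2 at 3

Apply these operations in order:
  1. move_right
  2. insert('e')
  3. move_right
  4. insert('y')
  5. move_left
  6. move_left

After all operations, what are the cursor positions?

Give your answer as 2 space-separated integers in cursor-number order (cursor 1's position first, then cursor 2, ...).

Answer: 4 6

Derivation:
After op 1 (move_right): buffer="cpik" (len 4), cursors c1@3 c2@4, authorship ....
After op 2 (insert('e')): buffer="cpieke" (len 6), cursors c1@4 c2@6, authorship ...1.2
After op 3 (move_right): buffer="cpieke" (len 6), cursors c1@5 c2@6, authorship ...1.2
After op 4 (insert('y')): buffer="cpiekyey" (len 8), cursors c1@6 c2@8, authorship ...1.122
After op 5 (move_left): buffer="cpiekyey" (len 8), cursors c1@5 c2@7, authorship ...1.122
After op 6 (move_left): buffer="cpiekyey" (len 8), cursors c1@4 c2@6, authorship ...1.122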